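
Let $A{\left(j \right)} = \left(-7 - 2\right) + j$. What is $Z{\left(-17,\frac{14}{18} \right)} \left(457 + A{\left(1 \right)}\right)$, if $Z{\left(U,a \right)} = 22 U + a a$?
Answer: $- \frac{13580005}{81} \approx -1.6765 \cdot 10^{5}$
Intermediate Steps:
$A{\left(j \right)} = -9 + j$
$Z{\left(U,a \right)} = a^{2} + 22 U$ ($Z{\left(U,a \right)} = 22 U + a^{2} = a^{2} + 22 U$)
$Z{\left(-17,\frac{14}{18} \right)} \left(457 + A{\left(1 \right)}\right) = \left(\left(\frac{14}{18}\right)^{2} + 22 \left(-17\right)\right) \left(457 + \left(-9 + 1\right)\right) = \left(\left(14 \cdot \frac{1}{18}\right)^{2} - 374\right) \left(457 - 8\right) = \left(\left(\frac{7}{9}\right)^{2} - 374\right) 449 = \left(\frac{49}{81} - 374\right) 449 = \left(- \frac{30245}{81}\right) 449 = - \frac{13580005}{81}$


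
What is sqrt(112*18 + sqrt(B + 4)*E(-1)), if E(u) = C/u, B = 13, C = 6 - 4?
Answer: sqrt(2016 - 2*sqrt(17)) ≈ 44.808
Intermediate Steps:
C = 2
E(u) = 2/u
sqrt(112*18 + sqrt(B + 4)*E(-1)) = sqrt(112*18 + sqrt(13 + 4)*(2/(-1))) = sqrt(2016 + sqrt(17)*(2*(-1))) = sqrt(2016 + sqrt(17)*(-2)) = sqrt(2016 - 2*sqrt(17))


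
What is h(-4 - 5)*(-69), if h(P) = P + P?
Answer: 1242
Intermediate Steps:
h(P) = 2*P
h(-4 - 5)*(-69) = (2*(-4 - 5))*(-69) = (2*(-9))*(-69) = -18*(-69) = 1242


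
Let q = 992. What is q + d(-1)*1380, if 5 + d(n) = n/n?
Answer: -4528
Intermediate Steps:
d(n) = -4 (d(n) = -5 + n/n = -5 + 1 = -4)
q + d(-1)*1380 = 992 - 4*1380 = 992 - 5520 = -4528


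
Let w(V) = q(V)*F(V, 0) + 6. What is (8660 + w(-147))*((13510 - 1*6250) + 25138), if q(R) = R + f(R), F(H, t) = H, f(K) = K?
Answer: 1680937832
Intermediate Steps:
q(R) = 2*R (q(R) = R + R = 2*R)
w(V) = 6 + 2*V**2 (w(V) = (2*V)*V + 6 = 2*V**2 + 6 = 6 + 2*V**2)
(8660 + w(-147))*((13510 - 1*6250) + 25138) = (8660 + (6 + 2*(-147)**2))*((13510 - 1*6250) + 25138) = (8660 + (6 + 2*21609))*((13510 - 6250) + 25138) = (8660 + (6 + 43218))*(7260 + 25138) = (8660 + 43224)*32398 = 51884*32398 = 1680937832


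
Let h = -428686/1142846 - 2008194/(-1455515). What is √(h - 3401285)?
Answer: 2*I*√588209059282626422320519590190/831714747845 ≈ 1844.3*I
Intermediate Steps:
h = 835548788417/831714747845 (h = -428686*1/1142846 - 2008194*(-1/1455515) = -214343/571423 + 2008194/1455515 = 835548788417/831714747845 ≈ 1.0046)
√(h - 3401285) = √(835548788417/831714747845 - 3401285) = √(-2828898060575192408/831714747845) = 2*I*√588209059282626422320519590190/831714747845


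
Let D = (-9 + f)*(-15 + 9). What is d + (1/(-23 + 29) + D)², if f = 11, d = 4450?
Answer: 165241/36 ≈ 4590.0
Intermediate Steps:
D = -12 (D = (-9 + 11)*(-15 + 9) = 2*(-6) = -12)
d + (1/(-23 + 29) + D)² = 4450 + (1/(-23 + 29) - 12)² = 4450 + (1/6 - 12)² = 4450 + (⅙ - 12)² = 4450 + (-71/6)² = 4450 + 5041/36 = 165241/36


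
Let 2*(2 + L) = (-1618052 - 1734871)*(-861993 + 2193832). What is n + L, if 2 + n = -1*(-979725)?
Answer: -4465551655955/2 ≈ -2.2328e+12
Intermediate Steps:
n = 979723 (n = -2 - 1*(-979725) = -2 + 979725 = 979723)
L = -4465553615401/2 (L = -2 + ((-1618052 - 1734871)*(-861993 + 2193832))/2 = -2 + (-3352923*1331839)/2 = -2 + (½)*(-4465553615397) = -2 - 4465553615397/2 = -4465553615401/2 ≈ -2.2328e+12)
n + L = 979723 - 4465553615401/2 = -4465551655955/2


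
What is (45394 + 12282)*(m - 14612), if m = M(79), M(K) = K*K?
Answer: -482805796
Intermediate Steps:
M(K) = K²
m = 6241 (m = 79² = 6241)
(45394 + 12282)*(m - 14612) = (45394 + 12282)*(6241 - 14612) = 57676*(-8371) = -482805796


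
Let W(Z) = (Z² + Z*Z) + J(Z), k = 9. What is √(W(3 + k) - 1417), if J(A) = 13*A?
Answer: I*√973 ≈ 31.193*I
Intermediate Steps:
W(Z) = 2*Z² + 13*Z (W(Z) = (Z² + Z*Z) + 13*Z = (Z² + Z²) + 13*Z = 2*Z² + 13*Z)
√(W(3 + k) - 1417) = √((3 + 9)*(13 + 2*(3 + 9)) - 1417) = √(12*(13 + 2*12) - 1417) = √(12*(13 + 24) - 1417) = √(12*37 - 1417) = √(444 - 1417) = √(-973) = I*√973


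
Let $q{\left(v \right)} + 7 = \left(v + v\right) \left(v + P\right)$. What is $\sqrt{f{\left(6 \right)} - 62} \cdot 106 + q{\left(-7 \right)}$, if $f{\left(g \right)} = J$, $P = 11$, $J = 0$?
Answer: $-63 + 106 i \sqrt{62} \approx -63.0 + 834.64 i$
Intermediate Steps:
$f{\left(g \right)} = 0$
$q{\left(v \right)} = -7 + 2 v \left(11 + v\right)$ ($q{\left(v \right)} = -7 + \left(v + v\right) \left(v + 11\right) = -7 + 2 v \left(11 + v\right)$)
$\sqrt{f{\left(6 \right)} - 62} \cdot 106 + q{\left(-7 \right)} = \sqrt{0 - 62} \cdot 106 + \left(-7 + 2 \left(-7\right)^{2} + 22 \left(-7\right)\right) = \sqrt{-62} \cdot 106 - 63 = i \sqrt{62} \cdot 106 - 63 = 106 i \sqrt{62} - 63 = -63 + 106 i \sqrt{62}$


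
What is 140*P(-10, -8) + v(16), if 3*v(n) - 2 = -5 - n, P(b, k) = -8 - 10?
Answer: -7579/3 ≈ -2526.3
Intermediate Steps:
P(b, k) = -18
v(n) = -1 - n/3 (v(n) = ⅔ + (-5 - n)/3 = ⅔ + (-5/3 - n/3) = -1 - n/3)
140*P(-10, -8) + v(16) = 140*(-18) + (-1 - ⅓*16) = -2520 + (-1 - 16/3) = -2520 - 19/3 = -7579/3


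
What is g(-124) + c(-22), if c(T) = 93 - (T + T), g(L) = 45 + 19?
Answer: 201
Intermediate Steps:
g(L) = 64
c(T) = 93 - 2*T
g(-124) + c(-22) = 64 + (93 - 2*(-22)) = 64 + (93 + 44) = 64 + 137 = 201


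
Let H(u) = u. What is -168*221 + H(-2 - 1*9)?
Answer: -37139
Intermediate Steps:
-168*221 + H(-2 - 1*9) = -168*221 + (-2 - 1*9) = -37128 + (-2 - 9) = -37128 - 11 = -37139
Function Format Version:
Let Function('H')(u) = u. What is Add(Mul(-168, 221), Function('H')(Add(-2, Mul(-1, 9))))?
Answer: -37139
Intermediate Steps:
Add(Mul(-168, 221), Function('H')(Add(-2, Mul(-1, 9)))) = Add(Mul(-168, 221), Add(-2, Mul(-1, 9))) = Add(-37128, Add(-2, -9)) = Add(-37128, -11) = -37139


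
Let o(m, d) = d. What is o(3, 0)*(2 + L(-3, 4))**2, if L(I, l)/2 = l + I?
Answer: 0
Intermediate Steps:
L(I, l) = 2*I + 2*l (L(I, l) = 2*(l + I) = 2*(I + l) = 2*I + 2*l)
o(3, 0)*(2 + L(-3, 4))**2 = 0*(2 + (2*(-3) + 2*4))**2 = 0*(2 + (-6 + 8))**2 = 0*(2 + 2)**2 = 0*4**2 = 0*16 = 0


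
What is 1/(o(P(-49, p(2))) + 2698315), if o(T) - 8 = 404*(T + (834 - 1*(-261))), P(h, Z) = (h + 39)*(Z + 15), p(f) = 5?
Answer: 1/3059903 ≈ 3.2681e-7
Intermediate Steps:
P(h, Z) = (15 + Z)*(39 + h) (P(h, Z) = (39 + h)*(15 + Z) = (15 + Z)*(39 + h))
o(T) = 442388 + 404*T (o(T) = 8 + 404*(T + (834 - 1*(-261))) = 8 + 404*(T + (834 + 261)) = 8 + 404*(T + 1095) = 8 + 404*(1095 + T) = 8 + (442380 + 404*T) = 442388 + 404*T)
1/(o(P(-49, p(2))) + 2698315) = 1/((442388 + 404*(585 + 15*(-49) + 39*5 + 5*(-49))) + 2698315) = 1/((442388 + 404*(585 - 735 + 195 - 245)) + 2698315) = 1/((442388 + 404*(-200)) + 2698315) = 1/((442388 - 80800) + 2698315) = 1/(361588 + 2698315) = 1/3059903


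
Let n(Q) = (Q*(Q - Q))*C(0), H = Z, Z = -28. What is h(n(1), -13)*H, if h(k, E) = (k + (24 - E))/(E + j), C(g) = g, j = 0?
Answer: 1036/13 ≈ 79.692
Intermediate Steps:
H = -28
n(Q) = 0 (n(Q) = (Q*(Q - Q))*0 = (Q*0)*0 = 0*0 = 0)
h(k, E) = (24 + k - E)/E (h(k, E) = (k + (24 - E))/(E + 0) = (24 + k - E)/E)
h(n(1), -13)*H = ((24 + 0 - 1*(-13))/(-13))*(-28) = -(24 + 0 + 13)/13*(-28) = -1/13*37*(-28) = -37/13*(-28) = 1036/13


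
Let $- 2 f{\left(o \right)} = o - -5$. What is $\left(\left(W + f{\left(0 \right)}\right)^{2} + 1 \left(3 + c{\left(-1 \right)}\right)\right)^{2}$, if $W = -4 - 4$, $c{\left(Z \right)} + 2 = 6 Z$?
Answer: $\frac{177241}{16} \approx 11078.0$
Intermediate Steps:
$c{\left(Z \right)} = -2 + 6 Z$
$W = -8$
$f{\left(o \right)} = - \frac{5}{2} - \frac{o}{2}$ ($f{\left(o \right)} = - \frac{o - -5}{2} = - \frac{o + 5}{2} = - \frac{5 + o}{2} = - \frac{5}{2} - \frac{o}{2}$)
$\left(\left(W + f{\left(0 \right)}\right)^{2} + 1 \left(3 + c{\left(-1 \right)}\right)\right)^{2} = \left(\left(-8 - \frac{5}{2}\right)^{2} + 1 \left(3 + \left(-2 + 6 \left(-1\right)\right)\right)\right)^{2} = \left(\left(-8 + \left(- \frac{5}{2} + 0\right)\right)^{2} + 1 \left(3 - 8\right)\right)^{2} = \left(\left(-8 - \frac{5}{2}\right)^{2} + 1 \left(3 - 8\right)\right)^{2} = \left(\left(- \frac{21}{2}\right)^{2} + 1 \left(-5\right)\right)^{2} = \left(\frac{441}{4} - 5\right)^{2} = \left(\frac{421}{4}\right)^{2} = \frac{177241}{16}$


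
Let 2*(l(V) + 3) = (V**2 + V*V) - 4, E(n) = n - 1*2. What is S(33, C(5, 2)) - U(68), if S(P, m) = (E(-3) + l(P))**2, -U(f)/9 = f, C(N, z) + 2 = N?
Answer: 1164853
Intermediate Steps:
C(N, z) = -2 + N
E(n) = -2 + n (E(n) = n - 2 = -2 + n)
l(V) = -5 + V**2 (l(V) = -3 + ((V**2 + V*V) - 4)/2 = -3 + ((V**2 + V**2) - 4)/2 = -3 + (2*V**2 - 4)/2 = -3 + (-4 + 2*V**2)/2 = -3 + (-2 + V**2) = -5 + V**2)
U(f) = -9*f
S(P, m) = (-10 + P**2)**2 (S(P, m) = ((-2 - 3) + (-5 + P**2))**2 = (-5 + (-5 + P**2))**2 = (-10 + P**2)**2)
S(33, C(5, 2)) - U(68) = (10 - 1*33**2)**2 - (-9)*68 = (10 - 1*1089)**2 - 1*(-612) = (10 - 1089)**2 + 612 = (-1079)**2 + 612 = 1164241 + 612 = 1164853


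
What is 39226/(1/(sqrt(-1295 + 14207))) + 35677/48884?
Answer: 35677/48884 + 156904*sqrt(807) ≈ 4.4573e+6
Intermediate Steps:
39226/(1/(sqrt(-1295 + 14207))) + 35677/48884 = 39226/(1/(sqrt(12912))) + 35677*(1/48884) = 39226/(1/(4*sqrt(807))) + 35677/48884 = 39226/((sqrt(807)/3228)) + 35677/48884 = 39226*(4*sqrt(807)) + 35677/48884 = 156904*sqrt(807) + 35677/48884 = 35677/48884 + 156904*sqrt(807)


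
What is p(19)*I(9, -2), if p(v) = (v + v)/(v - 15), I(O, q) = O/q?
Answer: -171/4 ≈ -42.750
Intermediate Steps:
p(v) = 2*v/(-15 + v) (p(v) = (2*v)/(-15 + v) = 2*v/(-15 + v))
p(19)*I(9, -2) = (2*19/(-15 + 19))*(9/(-2)) = (2*19/4)*(9*(-1/2)) = (2*19*(1/4))*(-9/2) = (19/2)*(-9/2) = -171/4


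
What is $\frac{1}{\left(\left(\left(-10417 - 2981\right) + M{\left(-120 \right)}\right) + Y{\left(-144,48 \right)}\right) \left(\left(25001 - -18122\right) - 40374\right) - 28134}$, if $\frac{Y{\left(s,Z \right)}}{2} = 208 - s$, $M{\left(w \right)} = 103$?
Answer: $- \frac{1}{34640793} \approx -2.8868 \cdot 10^{-8}$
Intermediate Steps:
$Y{\left(s,Z \right)} = 416 - 2 s$ ($Y{\left(s,Z \right)} = 2 \left(208 - s\right) = 416 - 2 s$)
$\frac{1}{\left(\left(\left(-10417 - 2981\right) + M{\left(-120 \right)}\right) + Y{\left(-144,48 \right)}\right) \left(\left(25001 - -18122\right) - 40374\right) - 28134} = \frac{1}{\left(\left(\left(-10417 - 2981\right) + 103\right) + \left(416 - -288\right)\right) \left(\left(25001 - -18122\right) - 40374\right) - 28134} = \frac{1}{\left(\left(-13398 + 103\right) + \left(416 + 288\right)\right) \left(\left(25001 + 18122\right) - 40374\right) - 28134} = \frac{1}{\left(-13295 + 704\right) \left(43123 - 40374\right) - 28134} = \frac{1}{\left(-12591\right) 2749 - 28134} = \frac{1}{-34612659 - 28134} = \frac{1}{-34640793} = - \frac{1}{34640793}$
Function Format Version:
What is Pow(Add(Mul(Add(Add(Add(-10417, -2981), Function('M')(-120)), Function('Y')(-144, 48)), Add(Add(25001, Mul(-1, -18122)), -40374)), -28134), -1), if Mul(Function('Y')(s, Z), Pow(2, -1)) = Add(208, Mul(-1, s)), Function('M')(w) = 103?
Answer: Rational(-1, 34640793) ≈ -2.8868e-8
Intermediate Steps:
Function('Y')(s, Z) = Add(416, Mul(-2, s)) (Function('Y')(s, Z) = Mul(2, Add(208, Mul(-1, s))) = Add(416, Mul(-2, s)))
Pow(Add(Mul(Add(Add(Add(-10417, -2981), Function('M')(-120)), Function('Y')(-144, 48)), Add(Add(25001, Mul(-1, -18122)), -40374)), -28134), -1) = Pow(Add(Mul(Add(Add(Add(-10417, -2981), 103), Add(416, Mul(-2, -144))), Add(Add(25001, Mul(-1, -18122)), -40374)), -28134), -1) = Pow(Add(Mul(Add(Add(-13398, 103), Add(416, 288)), Add(Add(25001, 18122), -40374)), -28134), -1) = Pow(Add(Mul(Add(-13295, 704), Add(43123, -40374)), -28134), -1) = Pow(Add(Mul(-12591, 2749), -28134), -1) = Pow(Add(-34612659, -28134), -1) = Pow(-34640793, -1) = Rational(-1, 34640793)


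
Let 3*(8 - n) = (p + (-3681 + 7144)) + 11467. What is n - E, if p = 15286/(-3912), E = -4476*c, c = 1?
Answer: -2883325/5868 ≈ -491.36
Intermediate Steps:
E = -4476 (E = -4476*1 = -4476)
p = -7643/1956 (p = 15286*(-1/3912) = -7643/1956 ≈ -3.9075)
n = -29148493/5868 (n = 8 - ((-7643/1956 + (-3681 + 7144)) + 11467)/3 = 8 - ((-7643/1956 + 3463) + 11467)/3 = 8 - (6765985/1956 + 11467)/3 = 8 - ⅓*29195437/1956 = 8 - 29195437/5868 = -29148493/5868 ≈ -4967.4)
n - E = -29148493/5868 - 1*(-4476) = -29148493/5868 + 4476 = -2883325/5868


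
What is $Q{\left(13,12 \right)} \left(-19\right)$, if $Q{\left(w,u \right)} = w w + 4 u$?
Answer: $-4123$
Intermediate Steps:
$Q{\left(w,u \right)} = w^{2} + 4 u$
$Q{\left(13,12 \right)} \left(-19\right) = \left(13^{2} + 4 \cdot 12\right) \left(-19\right) = \left(169 + 48\right) \left(-19\right) = 217 \left(-19\right) = -4123$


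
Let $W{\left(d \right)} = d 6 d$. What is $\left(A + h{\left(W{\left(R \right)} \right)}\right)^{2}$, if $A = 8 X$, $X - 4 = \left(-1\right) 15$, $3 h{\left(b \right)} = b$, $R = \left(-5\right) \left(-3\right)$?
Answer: $131044$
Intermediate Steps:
$R = 15$
$W{\left(d \right)} = 6 d^{2}$ ($W{\left(d \right)} = 6 d d = 6 d^{2}$)
$h{\left(b \right)} = \frac{b}{3}$
$X = -11$ ($X = 4 - 15 = -11$)
$A = -88$ ($A = 8 \left(-11\right) = -88$)
$\left(A + h{\left(W{\left(R \right)} \right)}\right)^{2} = \left(-88 + \frac{6 \cdot 15^{2}}{3}\right)^{2} = \left(-88 + \frac{6 \cdot 225}{3}\right)^{2} = \left(-88 + \frac{1}{3} \cdot 1350\right)^{2} = \left(-88 + 450\right)^{2} = 362^{2} = 131044$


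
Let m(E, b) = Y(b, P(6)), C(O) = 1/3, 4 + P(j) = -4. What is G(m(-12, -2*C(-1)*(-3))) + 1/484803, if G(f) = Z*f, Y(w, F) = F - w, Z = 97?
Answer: -470258909/484803 ≈ -970.00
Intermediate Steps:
P(j) = -8 (P(j) = -4 - 4 = -8)
C(O) = ⅓
m(E, b) = -8 - b
G(f) = 97*f
G(m(-12, -2*C(-1)*(-3))) + 1/484803 = 97*(-8 - (-2*⅓)*(-3)) + 1/484803 = 97*(-8 - (-2)*(-3)/3) + 1/484803 = 97*(-8 - 1*2) + 1/484803 = 97*(-8 - 2) + 1/484803 = 97*(-10) + 1/484803 = -970 + 1/484803 = -470258909/484803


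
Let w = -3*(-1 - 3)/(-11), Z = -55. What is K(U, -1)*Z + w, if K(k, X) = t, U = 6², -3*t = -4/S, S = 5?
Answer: -520/33 ≈ -15.758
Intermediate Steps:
t = 4/15 (t = -(-4)/(3*5) = -⅓*(-⅘) = 4/15 ≈ 0.26667)
U = 36
w = -12/11 (w = -3*(-4)*(-1/11) = 12*(-1/11) = -12/11 ≈ -1.0909)
K(k, X) = 4/15
K(U, -1)*Z + w = (4/15)*(-55) - 12/11 = -44/3 - 12/11 = -520/33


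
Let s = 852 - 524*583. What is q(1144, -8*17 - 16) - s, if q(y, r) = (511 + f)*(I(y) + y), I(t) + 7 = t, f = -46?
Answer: 1365305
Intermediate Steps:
I(t) = -7 + t
q(y, r) = -3255 + 930*y (q(y, r) = (511 - 46)*((-7 + y) + y) = 465*(-7 + 2*y) = -3255 + 930*y)
s = -304640 (s = 852 - 305492 = -304640)
q(1144, -8*17 - 16) - s = (-3255 + 930*1144) - 1*(-304640) = (-3255 + 1063920) + 304640 = 1060665 + 304640 = 1365305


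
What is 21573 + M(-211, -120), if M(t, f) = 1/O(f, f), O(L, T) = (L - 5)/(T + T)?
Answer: 539373/25 ≈ 21575.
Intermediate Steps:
O(L, T) = (-5 + L)/(2*T) (O(L, T) = (-5 + L)/((2*T)) = (-5 + L)*(1/(2*T)) = (-5 + L)/(2*T))
M(t, f) = 2*f/(-5 + f) (M(t, f) = 1/((-5 + f)/(2*f)) = 2*f/(-5 + f))
21573 + M(-211, -120) = 21573 + 2*(-120)/(-5 - 120) = 21573 + 2*(-120)/(-125) = 21573 + 2*(-120)*(-1/125) = 21573 + 48/25 = 539373/25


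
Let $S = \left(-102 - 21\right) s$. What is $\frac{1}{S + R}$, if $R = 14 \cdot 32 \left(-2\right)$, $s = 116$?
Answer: $- \frac{1}{15164} \approx -6.5946 \cdot 10^{-5}$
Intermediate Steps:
$R = -896$ ($R = 448 \left(-2\right) = -896$)
$S = -14268$ ($S = \left(-102 - 21\right) 116 = \left(-123\right) 116 = -14268$)
$\frac{1}{S + R} = \frac{1}{-14268 - 896} = \frac{1}{-15164} = - \frac{1}{15164}$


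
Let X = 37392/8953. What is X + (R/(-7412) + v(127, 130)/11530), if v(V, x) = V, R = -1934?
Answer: 425450572619/95640825385 ≈ 4.4484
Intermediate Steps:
X = 37392/8953 (X = 37392*(1/8953) = 37392/8953 ≈ 4.1765)
X + (R/(-7412) + v(127, 130)/11530) = 37392/8953 + (-1934/(-7412) + 127/11530) = 37392/8953 + (-1934*(-1/7412) + 127*(1/11530)) = 37392/8953 + (967/3706 + 127/11530) = 37392/8953 + 2905043/10682545 = 425450572619/95640825385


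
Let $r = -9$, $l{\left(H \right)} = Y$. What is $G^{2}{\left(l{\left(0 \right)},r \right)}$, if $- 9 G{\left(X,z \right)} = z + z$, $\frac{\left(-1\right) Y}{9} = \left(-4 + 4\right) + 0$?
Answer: $4$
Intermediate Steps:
$Y = 0$ ($Y = - 9 \left(\left(-4 + 4\right) + 0\right) = - 9 \left(0 + 0\right) = \left(-9\right) 0 = 0$)
$l{\left(H \right)} = 0$
$G{\left(X,z \right)} = - \frac{2 z}{9}$ ($G{\left(X,z \right)} = - \frac{z + z}{9} = - \frac{2 z}{9}$)
$G^{2}{\left(l{\left(0 \right)},r \right)} = \left(\left(- \frac{2}{9}\right) \left(-9\right)\right)^{2} = 2^{2} = 4$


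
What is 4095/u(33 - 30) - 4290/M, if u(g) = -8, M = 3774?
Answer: -2581475/5032 ≈ -513.01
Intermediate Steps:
4095/u(33 - 30) - 4290/M = 4095/(-8) - 4290/3774 = 4095*(-⅛) - 4290*1/3774 = -4095/8 - 715/629 = -2581475/5032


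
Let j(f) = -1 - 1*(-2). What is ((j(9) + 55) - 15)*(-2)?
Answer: -82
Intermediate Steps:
j(f) = 1 (j(f) = -1 + 2 = 1)
((j(9) + 55) - 15)*(-2) = ((1 + 55) - 15)*(-2) = (56 - 15)*(-2) = 41*(-2) = -82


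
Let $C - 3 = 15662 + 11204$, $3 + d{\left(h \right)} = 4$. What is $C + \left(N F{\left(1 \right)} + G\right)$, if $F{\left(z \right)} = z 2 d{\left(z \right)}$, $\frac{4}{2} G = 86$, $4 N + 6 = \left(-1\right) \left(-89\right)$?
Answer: $\frac{53907}{2} \approx 26954.0$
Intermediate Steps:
$d{\left(h \right)} = 1$ ($d{\left(h \right)} = -3 + 4 = 1$)
$N = \frac{83}{4}$ ($N = - \frac{3}{2} + \frac{\left(-1\right) \left(-89\right)}{4} = - \frac{3}{2} + \frac{1}{4} \cdot 89 = - \frac{3}{2} + \frac{89}{4} = \frac{83}{4} \approx 20.75$)
$G = 43$ ($G = \frac{1}{2} \cdot 86 = 43$)
$F{\left(z \right)} = 2 z$ ($F{\left(z \right)} = z 2 \cdot 1 = 2 z 1 = 2 z$)
$C = 26869$ ($C = 3 + \left(15662 + 11204\right) = 3 + 26866 = 26869$)
$C + \left(N F{\left(1 \right)} + G\right) = 26869 + \left(\frac{83 \cdot 2 \cdot 1}{4} + 43\right) = 26869 + \left(\frac{83}{4} \cdot 2 + 43\right) = 26869 + \left(\frac{83}{2} + 43\right) = 26869 + \frac{169}{2} = \frac{53907}{2}$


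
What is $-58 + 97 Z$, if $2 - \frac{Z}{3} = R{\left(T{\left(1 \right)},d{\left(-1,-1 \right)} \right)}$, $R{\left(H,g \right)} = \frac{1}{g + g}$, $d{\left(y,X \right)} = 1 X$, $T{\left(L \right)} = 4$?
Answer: $\frac{1339}{2} \approx 669.5$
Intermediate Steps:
$d{\left(y,X \right)} = X$
$R{\left(H,g \right)} = \frac{1}{2 g}$
$Z = \frac{15}{2}$ ($Z = 6 - 3 \frac{1}{2 \left(-1\right)} = 6 - 3 \cdot \frac{1}{2} \left(-1\right) = 6 - - \frac{3}{2} = 6 + \frac{3}{2} = \frac{15}{2} \approx 7.5$)
$-58 + 97 Z = -58 + 97 \cdot \frac{15}{2} = -58 + \frac{1455}{2} = \frac{1339}{2}$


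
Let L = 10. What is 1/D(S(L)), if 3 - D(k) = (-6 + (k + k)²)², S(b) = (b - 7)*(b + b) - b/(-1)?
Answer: -1/383924833 ≈ -2.6047e-9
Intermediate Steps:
S(b) = b + 2*b*(-7 + b) (S(b) = (-7 + b)*(2*b) - b*(-1) = 2*b*(-7 + b) - (-1)*b = 2*b*(-7 + b) + b = b + 2*b*(-7 + b))
D(k) = 3 - (-6 + 4*k²)² (D(k) = 3 - (-6 + (k + k)²)² = 3 - (-6 + (2*k)²)² = 3 - (-6 + 4*k²)²)
1/D(S(L)) = 1/(3 - 4*(-3 + 2*(10*(-13 + 2*10))²)²) = 1/(3 - 4*(-3 + 2*(10*(-13 + 20))²)²) = 1/(3 - 4*(-3 + 2*(10*7)²)²) = 1/(3 - 4*(-3 + 2*70²)²) = 1/(3 - 4*(-3 + 2*4900)²) = 1/(3 - 4*(-3 + 9800)²) = 1/(3 - 4*9797²) = 1/(3 - 4*95981209) = 1/(3 - 383924836) = 1/(-383924833) = -1/383924833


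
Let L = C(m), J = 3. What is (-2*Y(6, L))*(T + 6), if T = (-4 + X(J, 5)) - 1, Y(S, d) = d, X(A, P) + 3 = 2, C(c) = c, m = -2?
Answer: 0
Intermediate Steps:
L = -2
X(A, P) = -1 (X(A, P) = -3 + 2 = -1)
T = -6 (T = (-4 - 1) - 1 = -5 - 1 = -6)
(-2*Y(6, L))*(T + 6) = (-2*(-2))*(-6 + 6) = 4*0 = 0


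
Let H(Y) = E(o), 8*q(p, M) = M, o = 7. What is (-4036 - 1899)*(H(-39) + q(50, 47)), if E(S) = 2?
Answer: -373905/8 ≈ -46738.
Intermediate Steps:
q(p, M) = M/8
H(Y) = 2
(-4036 - 1899)*(H(-39) + q(50, 47)) = (-4036 - 1899)*(2 + (⅛)*47) = -5935*(2 + 47/8) = -5935*63/8 = -373905/8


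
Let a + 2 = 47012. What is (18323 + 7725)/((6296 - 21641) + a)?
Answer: 26048/31665 ≈ 0.82261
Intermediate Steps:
a = 47010 (a = -2 + 47012 = 47010)
(18323 + 7725)/((6296 - 21641) + a) = (18323 + 7725)/((6296 - 21641) + 47010) = 26048/(-15345 + 47010) = 26048/31665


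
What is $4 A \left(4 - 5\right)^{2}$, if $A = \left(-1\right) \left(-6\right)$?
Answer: $24$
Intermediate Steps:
$A = 6$
$4 A \left(4 - 5\right)^{2} = 4 \cdot 6 \left(4 - 5\right)^{2} = 24 \left(-1\right)^{2} = 24 \cdot 1 = 24$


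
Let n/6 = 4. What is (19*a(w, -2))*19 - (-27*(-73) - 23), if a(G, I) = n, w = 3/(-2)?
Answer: 6716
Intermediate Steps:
w = -3/2 (w = 3*(-½) = -3/2 ≈ -1.5000)
n = 24 (n = 6*4 = 24)
a(G, I) = 24
(19*a(w, -2))*19 - (-27*(-73) - 23) = (19*24)*19 - (-27*(-73) - 23) = 456*19 - (1971 - 23) = 8664 - 1*1948 = 8664 - 1948 = 6716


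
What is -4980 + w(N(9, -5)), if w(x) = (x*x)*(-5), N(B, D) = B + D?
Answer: -5060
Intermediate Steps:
w(x) = -5*x² (w(x) = x²*(-5) = -5*x²)
-4980 + w(N(9, -5)) = -4980 - 5*(9 - 5)² = -4980 - 5*4² = -4980 - 5*16 = -4980 - 80 = -5060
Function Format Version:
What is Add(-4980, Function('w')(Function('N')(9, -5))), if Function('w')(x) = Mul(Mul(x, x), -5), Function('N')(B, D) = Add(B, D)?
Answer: -5060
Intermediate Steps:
Function('w')(x) = Mul(-5, Pow(x, 2)) (Function('w')(x) = Mul(Pow(x, 2), -5) = Mul(-5, Pow(x, 2)))
Add(-4980, Function('w')(Function('N')(9, -5))) = Add(-4980, Mul(-5, Pow(Add(9, -5), 2))) = Add(-4980, Mul(-5, Pow(4, 2))) = Add(-4980, Mul(-5, 16)) = Add(-4980, -80) = -5060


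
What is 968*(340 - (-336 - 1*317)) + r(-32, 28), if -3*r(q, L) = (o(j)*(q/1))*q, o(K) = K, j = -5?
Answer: 2888792/3 ≈ 9.6293e+5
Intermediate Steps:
r(q, L) = 5*q²/3 (r(q, L) = -(-5*q/1)*q/3 = -(-5*q)*q/3 = -(-5)*q²/3 = 5*q²/3)
968*(340 - (-336 - 1*317)) + r(-32, 28) = 968*(340 - (-336 - 1*317)) + (5/3)*(-32)² = 968*(340 - (-336 - 317)) + (5/3)*1024 = 968*(340 - 1*(-653)) + 5120/3 = 968*(340 + 653) + 5120/3 = 968*993 + 5120/3 = 961224 + 5120/3 = 2888792/3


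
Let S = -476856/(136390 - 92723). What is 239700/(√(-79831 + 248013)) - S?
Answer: 476856/43667 + 119850*√168182/84091 ≈ 595.41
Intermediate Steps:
S = -476856/43667 ≈ -10.920
239700/(√(-79831 + 248013)) - S = 239700/(√(-79831 + 248013)) - 1*(-476856/43667) = 239700/(√168182) + 476856/43667 = 239700*(√168182/168182) + 476856/43667 = 119850*√168182/84091 + 476856/43667 = 476856/43667 + 119850*√168182/84091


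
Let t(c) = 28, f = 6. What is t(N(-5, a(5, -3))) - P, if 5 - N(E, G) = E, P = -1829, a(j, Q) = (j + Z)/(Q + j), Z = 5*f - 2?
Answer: 1857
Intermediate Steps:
Z = 28 (Z = 5*6 - 2 = 30 - 2 = 28)
a(j, Q) = (28 + j)/(Q + j) (a(j, Q) = (j + 28)/(Q + j) = (28 + j)/(Q + j))
N(E, G) = 5 - E
t(N(-5, a(5, -3))) - P = 28 - 1*(-1829) = 28 + 1829 = 1857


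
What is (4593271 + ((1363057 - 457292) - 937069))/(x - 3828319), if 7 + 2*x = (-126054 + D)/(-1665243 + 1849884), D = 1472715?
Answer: -280775382949/235621540464 ≈ -1.1916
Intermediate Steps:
x = 9029/61547 (x = -7/2 + ((-126054 + 1472715)/(-1665243 + 1849884))/2 = -7/2 + (1346661/184641)/2 = -7/2 + (1346661*(1/184641))/2 = -7/2 + (1/2)*(448887/61547) = -7/2 + 448887/123094 = 9029/61547 ≈ 0.14670)
(4593271 + ((1363057 - 457292) - 937069))/(x - 3828319) = (4593271 + ((1363057 - 457292) - 937069))/(9029/61547 - 3828319) = (4593271 + (905765 - 937069))/(-235621540464/61547) = (4593271 - 31304)*(-61547/235621540464) = 4561967*(-61547/235621540464) = -280775382949/235621540464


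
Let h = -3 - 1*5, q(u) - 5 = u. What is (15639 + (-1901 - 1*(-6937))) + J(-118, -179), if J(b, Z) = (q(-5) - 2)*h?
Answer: 20691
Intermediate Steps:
q(u) = 5 + u
h = -8 (h = -3 - 5 = -8)
J(b, Z) = 16 (J(b, Z) = ((5 - 5) - 2)*(-8) = (0 - 2)*(-8) = -2*(-8) = 16)
(15639 + (-1901 - 1*(-6937))) + J(-118, -179) = (15639 + (-1901 - 1*(-6937))) + 16 = (15639 + (-1901 + 6937)) + 16 = (15639 + 5036) + 16 = 20675 + 16 = 20691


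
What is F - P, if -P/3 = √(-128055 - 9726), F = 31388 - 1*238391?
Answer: -207003 + 243*I*√21 ≈ -2.07e+5 + 1113.6*I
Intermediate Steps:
F = -207003 (F = 31388 - 238391 = -207003)
P = -243*I*√21 (P = -3*√(-128055 - 9726) = -243*I*√21 ≈ -1113.6*I)
F - P = -207003 - (-243)*I*√21 = -207003 + 243*I*√21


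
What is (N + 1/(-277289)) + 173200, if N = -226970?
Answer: -14909829531/277289 ≈ -53770.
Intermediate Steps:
(N + 1/(-277289)) + 173200 = (-226970 + 1/(-277289)) + 173200 = (-226970 - 1/277289) + 173200 = -62936284331/277289 + 173200 = -14909829531/277289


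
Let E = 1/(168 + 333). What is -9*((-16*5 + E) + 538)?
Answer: -688377/167 ≈ -4122.0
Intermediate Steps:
E = 1/501 ≈ 0.0019960
-9*((-16*5 + E) + 538) = -9*((-16*5 + 1/501) + 538) = -9*((-80 + 1/501) + 538) = -9*(-40079/501 + 538) = -9*229459/501 = -688377/167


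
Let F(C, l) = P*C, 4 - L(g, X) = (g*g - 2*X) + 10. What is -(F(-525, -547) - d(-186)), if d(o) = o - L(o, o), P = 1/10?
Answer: 69681/2 ≈ 34841.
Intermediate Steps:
L(g, X) = -6 - g**2 + 2*X (L(g, X) = 4 - ((g*g - 2*X) + 10) = 4 - ((g**2 - 2*X) + 10) = 4 - (10 + g**2 - 2*X) = 4 + (-10 - g**2 + 2*X) = -6 - g**2 + 2*X)
P = 1/10 (P = 1*(1/10) = 1/10 ≈ 0.10000)
F(C, l) = C/10
d(o) = 6 + o**2 - o (d(o) = o - (-6 - o**2 + 2*o) = o + (6 + o**2 - 2*o) = 6 + o**2 - o)
-(F(-525, -547) - d(-186)) = -((1/10)*(-525) - (6 + (-186)**2 - 1*(-186))) = -(-105/2 - (6 + 34596 + 186)) = -(-105/2 - 1*34788) = -(-105/2 - 34788) = -1*(-69681/2) = 69681/2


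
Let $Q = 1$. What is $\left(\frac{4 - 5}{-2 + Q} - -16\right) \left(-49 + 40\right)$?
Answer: $-153$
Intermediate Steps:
$\left(\frac{4 - 5}{-2 + Q} - -16\right) \left(-49 + 40\right) = \left(\frac{4 - 5}{-2 + 1} - -16\right) \left(-49 + 40\right) = \left(- \frac{1}{-1} + 16\right) \left(-9\right) = \left(\left(-1\right) \left(-1\right) + 16\right) \left(-9\right) = \left(1 + 16\right) \left(-9\right) = 17 \left(-9\right) = -153$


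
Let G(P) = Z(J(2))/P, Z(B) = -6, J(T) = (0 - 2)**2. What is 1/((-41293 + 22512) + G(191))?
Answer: -191/3587177 ≈ -5.3245e-5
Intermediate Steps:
J(T) = 4 (J(T) = (-2)**2 = 4)
G(P) = -6/P
1/((-41293 + 22512) + G(191)) = 1/((-41293 + 22512) - 6/191) = 1/(-18781 - 6*1/191) = 1/(-18781 - 6/191) = 1/(-3587177/191) = -191/3587177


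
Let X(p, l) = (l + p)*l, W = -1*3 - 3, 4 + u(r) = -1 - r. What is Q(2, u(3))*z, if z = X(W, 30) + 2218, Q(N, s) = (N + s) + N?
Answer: -11752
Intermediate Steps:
u(r) = -5 - r (u(r) = -4 + (-1 - r) = -5 - r)
W = -6 (W = -3 - 3 = -6)
X(p, l) = l*(l + p)
Q(N, s) = s + 2*N
z = 2938 (z = 30*(30 - 6) + 2218 = 30*24 + 2218 = 720 + 2218 = 2938)
Q(2, u(3))*z = ((-5 - 1*3) + 2*2)*2938 = ((-5 - 3) + 4)*2938 = (-8 + 4)*2938 = -4*2938 = -11752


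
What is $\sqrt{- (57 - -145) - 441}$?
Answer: $i \sqrt{643} \approx 25.357 i$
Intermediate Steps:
$\sqrt{- (57 - -145) - 441} = \sqrt{- (57 + 145) - 441} = \sqrt{\left(-1\right) 202 - 441} = \sqrt{-202 - 441} = \sqrt{-643} = i \sqrt{643}$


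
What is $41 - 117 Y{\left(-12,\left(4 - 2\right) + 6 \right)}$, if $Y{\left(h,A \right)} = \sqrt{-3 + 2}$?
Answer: $41 - 117 i \approx 41.0 - 117.0 i$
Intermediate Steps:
$Y{\left(h,A \right)} = i$ ($Y{\left(h,A \right)} = \sqrt{-1} = i$)
$41 - 117 Y{\left(-12,\left(4 - 2\right) + 6 \right)} = 41 - 117 i$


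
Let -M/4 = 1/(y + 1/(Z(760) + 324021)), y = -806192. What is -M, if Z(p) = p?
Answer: -1299124/261835843951 ≈ -4.9616e-6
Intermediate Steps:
M = 1299124/261835843951 (M = -4/(-806192 + 1/(760 + 324021)) = -4/(-806192 + 1/324781) = -4/(-261835843951/324781) = -4*(-324781/261835843951) = 1299124/261835843951 ≈ 4.9616e-6)
-M = -1*1299124/261835843951 = -1299124/261835843951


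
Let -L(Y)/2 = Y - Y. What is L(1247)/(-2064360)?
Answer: 0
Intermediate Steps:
L(Y) = 0 (L(Y) = -2*(Y - Y) = -2*0 = 0)
L(1247)/(-2064360) = 0/(-2064360) = 0*(-1/2064360) = 0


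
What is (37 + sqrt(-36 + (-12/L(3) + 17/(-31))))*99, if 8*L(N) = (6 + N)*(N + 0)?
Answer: 3663 + 33*I*sqrt(346859)/31 ≈ 3663.0 + 626.94*I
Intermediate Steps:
L(N) = N*(6 + N)/8 (L(N) = ((6 + N)*(N + 0))/8 = ((6 + N)*N)/8 = (N*(6 + N))/8 = N*(6 + N)/8)
(37 + sqrt(-36 + (-12/L(3) + 17/(-31))))*99 = (37 + sqrt(-36 + (-12*8/(3*(6 + 3)) + 17/(-31))))*99 = (37 + sqrt(-36 + (-12/((1/8)*3*9) + 17*(-1/31))))*99 = (37 + sqrt(-36 + (-12/27/8 - 17/31)))*99 = (37 + sqrt(-36 + (-12*8/27 - 17/31)))*99 = (37 + sqrt(-36 + (-32/9 - 17/31)))*99 = (37 + sqrt(-36 - 1145/279))*99 = (37 + sqrt(-11189/279))*99 = (37 + I*sqrt(346859)/93)*99 = 3663 + 33*I*sqrt(346859)/31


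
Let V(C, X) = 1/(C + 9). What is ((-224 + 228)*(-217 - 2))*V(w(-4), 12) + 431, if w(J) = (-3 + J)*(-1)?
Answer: 1505/4 ≈ 376.25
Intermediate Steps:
w(J) = 3 - J
V(C, X) = 1/(9 + C)
((-224 + 228)*(-217 - 2))*V(w(-4), 12) + 431 = ((-224 + 228)*(-217 - 2))/(9 + (3 - 1*(-4))) + 431 = (4*(-219))/(9 + (3 + 4)) + 431 = -876/(9 + 7) + 431 = -876/16 + 431 = -876*1/16 + 431 = -219/4 + 431 = 1505/4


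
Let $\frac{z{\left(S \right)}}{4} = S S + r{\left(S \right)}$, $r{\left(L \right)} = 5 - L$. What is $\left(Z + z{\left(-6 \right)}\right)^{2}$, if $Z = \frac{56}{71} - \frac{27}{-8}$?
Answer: $\frac{11913504201}{322624} \approx 36927.0$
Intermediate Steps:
$z{\left(S \right)} = 20 - 4 S + 4 S^{2}$ ($z{\left(S \right)} = 4 \left(S S - \left(-5 + S\right)\right) = 4 \left(S^{2} - \left(-5 + S\right)\right) = 4 \left(5 + S^{2} - S\right) = 20 - 4 S + 4 S^{2}$)
$Z = \frac{2365}{568}$ ($Z = 56 \cdot \frac{1}{71} - - \frac{27}{8} = \frac{56}{71} + \frac{27}{8} = \frac{2365}{568} \approx 4.1637$)
$\left(Z + z{\left(-6 \right)}\right)^{2} = \left(\frac{2365}{568} + \left(20 - -24 + 4 \left(-6\right)^{2}\right)\right)^{2} = \left(\frac{2365}{568} + \left(20 + 24 + 4 \cdot 36\right)\right)^{2} = \left(\frac{2365}{568} + \left(20 + 24 + 144\right)\right)^{2} = \left(\frac{2365}{568} + 188\right)^{2} = \left(\frac{109149}{568}\right)^{2} = \frac{11913504201}{322624}$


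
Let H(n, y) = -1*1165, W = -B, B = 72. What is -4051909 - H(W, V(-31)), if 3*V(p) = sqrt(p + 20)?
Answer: -4050744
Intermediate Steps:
V(p) = sqrt(20 + p)/3 (V(p) = sqrt(p + 20)/3 = sqrt(20 + p)/3)
W = -72 (W = -1*72 = -72)
H(n, y) = -1165
-4051909 - H(W, V(-31)) = -4051909 - 1*(-1165) = -4051909 + 1165 = -4050744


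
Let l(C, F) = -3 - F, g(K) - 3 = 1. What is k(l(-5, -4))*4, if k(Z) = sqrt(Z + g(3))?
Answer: 4*sqrt(5) ≈ 8.9443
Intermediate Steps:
g(K) = 4 (g(K) = 3 + 1 = 4)
k(Z) = sqrt(4 + Z) (k(Z) = sqrt(Z + 4) = sqrt(4 + Z))
k(l(-5, -4))*4 = sqrt(4 + (-3 - 1*(-4)))*4 = sqrt(4 + (-3 + 4))*4 = sqrt(4 + 1)*4 = sqrt(5)*4 = 4*sqrt(5)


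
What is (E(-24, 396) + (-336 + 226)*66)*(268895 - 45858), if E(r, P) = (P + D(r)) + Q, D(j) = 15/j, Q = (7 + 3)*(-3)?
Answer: -12302051809/8 ≈ -1.5378e+9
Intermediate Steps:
Q = -30 (Q = 10*(-3) = -30)
E(r, P) = -30 + P + 15/r (E(r, P) = (P + 15/r) - 30 = -30 + P + 15/r)
(E(-24, 396) + (-336 + 226)*66)*(268895 - 45858) = ((-30 + 396 + 15/(-24)) + (-336 + 226)*66)*(268895 - 45858) = ((-30 + 396 + 15*(-1/24)) - 110*66)*223037 = ((-30 + 396 - 5/8) - 7260)*223037 = (2923/8 - 7260)*223037 = -55157/8*223037 = -12302051809/8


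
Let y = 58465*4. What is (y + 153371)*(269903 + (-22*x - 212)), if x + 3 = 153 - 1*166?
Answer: 104569020933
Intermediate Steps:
x = -16 (x = -3 + (153 - 1*166) = -3 + (153 - 166) = -3 - 13 = -16)
y = 233860
(y + 153371)*(269903 + (-22*x - 212)) = (233860 + 153371)*(269903 + (-22*(-16) - 212)) = 387231*(269903 + (352 - 212)) = 387231*(269903 + 140) = 387231*270043 = 104569020933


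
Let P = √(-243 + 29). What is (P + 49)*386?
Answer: 18914 + 386*I*√214 ≈ 18914.0 + 5646.7*I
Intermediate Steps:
P = I*√214 (P = √(-214) = I*√214 ≈ 14.629*I)
(P + 49)*386 = (I*√214 + 49)*386 = (49 + I*√214)*386 = 18914 + 386*I*√214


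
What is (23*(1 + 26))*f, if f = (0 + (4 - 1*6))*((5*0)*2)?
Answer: 0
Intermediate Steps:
f = 0 (f = (0 + (4 - 6))*(0*2) = (0 - 2)*0 = -2*0 = 0)
(23*(1 + 26))*f = (23*(1 + 26))*0 = (23*27)*0 = 621*0 = 0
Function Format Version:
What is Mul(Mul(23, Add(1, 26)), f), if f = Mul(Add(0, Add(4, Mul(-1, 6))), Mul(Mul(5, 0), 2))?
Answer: 0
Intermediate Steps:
f = 0 (f = Mul(Add(0, Add(4, -6)), Mul(0, 2)) = Mul(Add(0, -2), 0) = Mul(-2, 0) = 0)
Mul(Mul(23, Add(1, 26)), f) = Mul(Mul(23, Add(1, 26)), 0) = Mul(Mul(23, 27), 0) = Mul(621, 0) = 0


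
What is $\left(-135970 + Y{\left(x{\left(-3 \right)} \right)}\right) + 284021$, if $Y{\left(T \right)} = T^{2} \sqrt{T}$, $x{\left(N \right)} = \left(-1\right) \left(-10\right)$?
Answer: $148051 + 100 \sqrt{10} \approx 1.4837 \cdot 10^{5}$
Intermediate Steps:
$x{\left(N \right)} = 10$
$Y{\left(T \right)} = T^{\frac{5}{2}}$
$\left(-135970 + Y{\left(x{\left(-3 \right)} \right)}\right) + 284021 = \left(-135970 + 10^{\frac{5}{2}}\right) + 284021 = \left(-135970 + 100 \sqrt{10}\right) + 284021 = 148051 + 100 \sqrt{10}$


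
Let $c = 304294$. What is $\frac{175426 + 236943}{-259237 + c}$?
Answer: $\frac{412369}{45057} \approx 9.1522$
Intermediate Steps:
$\frac{175426 + 236943}{-259237 + c} = \frac{175426 + 236943}{-259237 + 304294} = \frac{412369}{45057}$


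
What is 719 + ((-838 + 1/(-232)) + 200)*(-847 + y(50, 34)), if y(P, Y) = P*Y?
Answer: -126091693/232 ≈ -5.4350e+5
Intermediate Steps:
719 + ((-838 + 1/(-232)) + 200)*(-847 + y(50, 34)) = 719 + ((-838 + 1/(-232)) + 200)*(-847 + 50*34) = 719 + ((-838 - 1/232) + 200)*(-847 + 1700) = 719 + (-194417/232 + 200)*853 = 719 - 148017/232*853 = 719 - 126258501/232 = -126091693/232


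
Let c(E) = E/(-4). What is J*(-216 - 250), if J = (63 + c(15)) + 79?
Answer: -128849/2 ≈ -64425.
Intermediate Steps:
c(E) = -E/4 (c(E) = E*(-¼) = -E/4)
J = 553/4 (J = (63 - ¼*15) + 79 = (63 - 15/4) + 79 = 237/4 + 79 = 553/4 ≈ 138.25)
J*(-216 - 250) = 553*(-216 - 250)/4 = (553/4)*(-466) = -128849/2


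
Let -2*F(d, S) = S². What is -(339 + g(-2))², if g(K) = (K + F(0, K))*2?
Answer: -109561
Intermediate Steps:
F(d, S) = -S²/2
g(K) = -K² + 2*K (g(K) = (K - K²/2)*2 = -K² + 2*K)
-(339 + g(-2))² = -(339 - 2*(2 - 1*(-2)))² = -(339 - 2*(2 + 2))² = -(339 - 2*4)² = -(339 - 8)² = -1*331² = -1*109561 = -109561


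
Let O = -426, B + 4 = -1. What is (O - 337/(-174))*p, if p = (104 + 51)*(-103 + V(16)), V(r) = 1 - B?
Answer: 1109387545/174 ≈ 6.3758e+6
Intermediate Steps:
B = -5 (B = -4 - 1 = -5)
V(r) = 6 (V(r) = 1 - 1*(-5) = 1 + 5 = 6)
p = -15035 (p = (104 + 51)*(-103 + 6) = 155*(-97) = -15035)
(O - 337/(-174))*p = (-426 - 337/(-174))*(-15035) = (-426 - 337*(-1/174))*(-15035) = (-426 + 337/174)*(-15035) = -73787/174*(-15035) = 1109387545/174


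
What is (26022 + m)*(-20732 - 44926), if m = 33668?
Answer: -3919126020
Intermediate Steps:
(26022 + m)*(-20732 - 44926) = (26022 + 33668)*(-20732 - 44926) = 59690*(-65658) = -3919126020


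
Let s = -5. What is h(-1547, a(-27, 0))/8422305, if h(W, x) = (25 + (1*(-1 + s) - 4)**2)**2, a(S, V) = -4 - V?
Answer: 3125/1684461 ≈ 0.0018552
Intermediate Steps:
h(W, x) = 15625 (h(W, x) = (25 + (1*(-1 - 5) - 4)**2)**2 = (25 + (1*(-6) - 4)**2)**2 = (25 + (-6 - 4)**2)**2 = (25 + (-10)**2)**2 = (25 + 100)**2 = 125**2 = 15625)
h(-1547, a(-27, 0))/8422305 = 15625/8422305 = 15625*(1/8422305) = 3125/1684461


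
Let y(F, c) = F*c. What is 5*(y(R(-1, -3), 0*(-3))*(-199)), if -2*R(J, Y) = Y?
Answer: 0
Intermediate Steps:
R(J, Y) = -Y/2
5*(y(R(-1, -3), 0*(-3))*(-199)) = 5*(((-1/2*(-3))*(0*(-3)))*(-199)) = 5*(((3/2)*0)*(-199)) = 5*(0*(-199)) = 5*0 = 0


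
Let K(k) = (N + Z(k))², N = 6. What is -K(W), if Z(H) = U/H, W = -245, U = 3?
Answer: -2152089/60025 ≈ -35.853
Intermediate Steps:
Z(H) = 3/H
K(k) = (6 + 3/k)²
-K(W) = -(6 + 3/(-245))² = -(6 + 3*(-1/245))² = -(6 - 3/245)² = -(1467/245)² = -1*2152089/60025 = -2152089/60025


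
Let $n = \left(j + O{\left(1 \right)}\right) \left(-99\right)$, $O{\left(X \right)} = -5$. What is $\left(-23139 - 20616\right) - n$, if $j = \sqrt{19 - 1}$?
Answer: $-44250 + 297 \sqrt{2} \approx -43830.0$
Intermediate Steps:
$j = 3 \sqrt{2}$ ($j = \sqrt{18} = 3 \sqrt{2} \approx 4.2426$)
$n = 495 - 297 \sqrt{2}$ ($n = \left(3 \sqrt{2} - 5\right) \left(-99\right) = \left(-5 + 3 \sqrt{2}\right) \left(-99\right) = 495 - 297 \sqrt{2} \approx 74.979$)
$\left(-23139 - 20616\right) - n = \left(-23139 - 20616\right) - \left(495 - 297 \sqrt{2}\right) = -43755 - \left(495 - 297 \sqrt{2}\right) = -44250 + 297 \sqrt{2}$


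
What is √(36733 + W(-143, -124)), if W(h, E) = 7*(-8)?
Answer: √36677 ≈ 191.51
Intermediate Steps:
W(h, E) = -56
√(36733 + W(-143, -124)) = √(36733 - 56) = √36677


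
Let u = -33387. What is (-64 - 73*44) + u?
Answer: -36663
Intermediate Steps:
(-64 - 73*44) + u = (-64 - 73*44) - 33387 = (-64 - 3212) - 33387 = -3276 - 33387 = -36663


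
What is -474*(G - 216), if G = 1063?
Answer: -401478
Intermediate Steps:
-474*(G - 216) = -474*(1063 - 216) = -474*847 = -401478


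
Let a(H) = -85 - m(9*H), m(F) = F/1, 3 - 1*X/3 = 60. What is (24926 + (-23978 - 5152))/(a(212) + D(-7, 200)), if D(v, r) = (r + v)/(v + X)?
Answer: 748312/354947 ≈ 2.1082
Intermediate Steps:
X = -171 (X = 9 - 3*60 = 9 - 180 = -171)
D(v, r) = (r + v)/(-171 + v) (D(v, r) = (r + v)/(v - 171) = (r + v)/(-171 + v))
m(F) = F (m(F) = F*1 = F)
a(H) = -85 - 9*H
(24926 + (-23978 - 5152))/(a(212) + D(-7, 200)) = (24926 + (-23978 - 5152))/((-85 - 9*212) + (200 - 7)/(-171 - 7)) = (24926 - 29130)/((-85 - 1908) + 193/(-178)) = -4204/(-1993 - 1/178*193) = -4204/(-1993 - 193/178) = -4204/(-354947/178) = -4204*(-178/354947) = 748312/354947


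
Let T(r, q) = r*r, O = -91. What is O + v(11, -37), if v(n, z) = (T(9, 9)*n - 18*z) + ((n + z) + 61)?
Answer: 1501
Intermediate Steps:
T(r, q) = r**2
v(n, z) = 61 - 17*z + 82*n (v(n, z) = (9**2*n - 18*z) + ((n + z) + 61) = (81*n - 18*z) + (61 + n + z) = (-18*z + 81*n) + (61 + n + z) = 61 - 17*z + 82*n)
O + v(11, -37) = -91 + (61 - 17*(-37) + 82*11) = -91 + (61 + 629 + 902) = -91 + 1592 = 1501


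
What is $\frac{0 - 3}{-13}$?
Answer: $\frac{3}{13} \approx 0.23077$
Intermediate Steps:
$\frac{0 - 3}{-13} = \left(-3\right) \left(- \frac{1}{13}\right) = \frac{3}{13}$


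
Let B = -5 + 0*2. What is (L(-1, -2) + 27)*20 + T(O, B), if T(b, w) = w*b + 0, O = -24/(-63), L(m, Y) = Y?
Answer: 10460/21 ≈ 498.10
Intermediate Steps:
B = -5 (B = -5 + 0 = -5)
O = 8/21 (O = -24*(-1/63) = 8/21 ≈ 0.38095)
T(b, w) = b*w (T(b, w) = b*w + 0 = b*w)
(L(-1, -2) + 27)*20 + T(O, B) = (-2 + 27)*20 + (8/21)*(-5) = 25*20 - 40/21 = 500 - 40/21 = 10460/21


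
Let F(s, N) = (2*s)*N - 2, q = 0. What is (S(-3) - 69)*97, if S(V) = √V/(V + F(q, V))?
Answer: -6693 - 97*I*√3/5 ≈ -6693.0 - 33.602*I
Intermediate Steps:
F(s, N) = -2 + 2*N*s (F(s, N) = 2*N*s - 2 = -2 + 2*N*s)
S(V) = √V/(-2 + V) (S(V) = √V/(V + (-2 + 2*V*0)) = √V/(V + (-2 + 0)) = √V/(V - 2) = √V/(-2 + V))
(S(-3) - 69)*97 = (√(-3)/(-2 - 3) - 69)*97 = ((I*√3)/(-5) - 69)*97 = ((I*√3)*(-⅕) - 69)*97 = (-I*√3/5 - 69)*97 = (-69 - I*√3/5)*97 = -6693 - 97*I*√3/5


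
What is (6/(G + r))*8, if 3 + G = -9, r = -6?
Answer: -8/3 ≈ -2.6667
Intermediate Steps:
G = -12 (G = -3 - 9 = -12)
(6/(G + r))*8 = (6/(-12 - 6))*8 = (6/(-18))*8 = -1/18*6*8 = -1/3*8 = -8/3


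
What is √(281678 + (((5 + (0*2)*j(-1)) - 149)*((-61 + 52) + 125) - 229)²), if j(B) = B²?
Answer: √287008167 ≈ 16941.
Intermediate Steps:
√(281678 + (((5 + (0*2)*j(-1)) - 149)*((-61 + 52) + 125) - 229)²) = √(281678 + (((5 + (0*2)*(-1)²) - 149)*((-61 + 52) + 125) - 229)²) = √(281678 + (((5 + 0*1) - 149)*(-9 + 125) - 229)²) = √(281678 + (((5 + 0) - 149)*116 - 229)²) = √(281678 + ((5 - 149)*116 - 229)²) = √(281678 + (-144*116 - 229)²) = √(281678 + (-16704 - 229)²) = √(281678 + (-16933)²) = √(281678 + 286726489) = √287008167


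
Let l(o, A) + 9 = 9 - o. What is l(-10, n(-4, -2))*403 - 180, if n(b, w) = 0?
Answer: 3850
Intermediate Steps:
l(o, A) = -o (l(o, A) = -9 + (9 - o) = -o)
l(-10, n(-4, -2))*403 - 180 = -1*(-10)*403 - 180 = 10*403 - 180 = 4030 - 180 = 3850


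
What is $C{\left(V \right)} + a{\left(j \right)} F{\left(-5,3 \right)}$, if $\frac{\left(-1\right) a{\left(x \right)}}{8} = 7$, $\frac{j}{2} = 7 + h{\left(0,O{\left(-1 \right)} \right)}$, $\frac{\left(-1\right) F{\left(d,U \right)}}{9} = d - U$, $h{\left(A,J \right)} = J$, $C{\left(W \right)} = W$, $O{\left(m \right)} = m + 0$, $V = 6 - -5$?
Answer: $-4021$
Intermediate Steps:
$V = 11$ ($V = 6 + 5 = 11$)
$O{\left(m \right)} = m$
$F{\left(d,U \right)} = - 9 d + 9 U$ ($F{\left(d,U \right)} = - 9 \left(d - U\right) = - 9 d + 9 U$)
$j = 12$ ($j = 2 \left(7 - 1\right) = 2 \cdot 6 = 12$)
$a{\left(x \right)} = -56$ ($a{\left(x \right)} = \left(-8\right) 7 = -56$)
$C{\left(V \right)} + a{\left(j \right)} F{\left(-5,3 \right)} = 11 - 56 \left(\left(-9\right) \left(-5\right) + 9 \cdot 3\right) = 11 - 56 \left(45 + 27\right) = 11 - 4032 = -4021$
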